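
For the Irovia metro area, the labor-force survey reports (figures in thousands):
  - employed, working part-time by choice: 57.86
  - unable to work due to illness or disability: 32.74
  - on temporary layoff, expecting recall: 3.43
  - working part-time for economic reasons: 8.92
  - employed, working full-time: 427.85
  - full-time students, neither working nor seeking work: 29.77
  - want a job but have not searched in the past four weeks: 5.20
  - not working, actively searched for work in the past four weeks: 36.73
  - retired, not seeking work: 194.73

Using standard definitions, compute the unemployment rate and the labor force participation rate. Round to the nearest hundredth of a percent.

Unemployment rate ≈ 7.51%; labor force participation rate ≈ 67.08%.

Employed = 57.86 + 8.92 + 427.85 = 494.63 thousand (anyone who worked, including part-time for economic reasons, counts as employed).
Unemployed = 3.43 + 36.73 = 40.16 thousand (jobless and actively searching, or on temporary layoff).
Labor force = 494.63 + 40.16 = 534.79 thousand.
Not in labor force = 32.74 + 29.77 + 5.20 + 194.73 = 262.44 thousand (those not working and not actively searching are outside the labor force — including those who want a job but have given up searching).
Civilian working-age population = 534.79 + 262.44 = 797.23 thousand.
Unemployment rate = 40.16 / 534.79 = 7.51%.
Labor force participation rate = 534.79 / 797.23 = 67.08%.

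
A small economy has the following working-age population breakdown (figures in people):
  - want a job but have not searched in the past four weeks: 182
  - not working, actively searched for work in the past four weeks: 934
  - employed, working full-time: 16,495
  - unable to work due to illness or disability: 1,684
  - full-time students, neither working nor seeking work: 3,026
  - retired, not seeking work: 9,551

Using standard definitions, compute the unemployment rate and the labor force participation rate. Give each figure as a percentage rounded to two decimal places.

Unemployment rate ≈ 5.36%; labor force participation rate ≈ 54.68%.

Employed = 16,495.
Unemployed = 934.
Labor force = 16,495 + 934 = 17,429.
Not in labor force = 182 + 1,684 + 3,026 + 9,551 = 14,443 (those not working and not actively searching are outside the labor force — including those who want a job but have given up searching).
Civilian working-age population = 17,429 + 14,443 = 31,872.
Unemployment rate = 934 / 17,429 = 5.36%.
Labor force participation rate = 17,429 / 31,872 = 54.68%.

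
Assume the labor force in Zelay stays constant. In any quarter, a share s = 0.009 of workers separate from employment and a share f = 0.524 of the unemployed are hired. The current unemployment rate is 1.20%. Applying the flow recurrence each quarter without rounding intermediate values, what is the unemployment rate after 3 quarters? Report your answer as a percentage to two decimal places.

With a fixed labor force, u_{t+1} = u_t + s·(1−u_t) − f·u_t = u_t·(1−s−f) + s.
Here 1−s−f = 0.467 and s = 0.009.
u_1 = 0.012000 × 0.467 + 0.009 = 0.014604.
u_2 = 0.014604 × 0.467 + 0.009 = 0.015820.
u_3 = 0.015820 × 0.467 + 0.009 = 0.016388.

Unemployment rate after three quarters ≈ 1.64%.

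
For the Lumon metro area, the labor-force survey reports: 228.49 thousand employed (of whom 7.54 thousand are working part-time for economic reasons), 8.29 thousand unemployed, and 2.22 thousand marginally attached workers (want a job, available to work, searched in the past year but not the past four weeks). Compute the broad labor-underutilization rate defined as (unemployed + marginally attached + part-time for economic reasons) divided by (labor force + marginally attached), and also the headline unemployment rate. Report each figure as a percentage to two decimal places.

Labor force = 228.49 + 8.29 = 236.78 thousand.
Numerator = 8.29 + 2.22 + 7.54 = 18.05 thousand.
Denominator = 236.78 + 2.22 = 239.00 thousand.
Broad rate = 18.05 / 239.00 = 7.55%.
Headline unemployment rate = 8.29 / 236.78 = 3.50%.

Broad underutilization rate ≈ 7.55%; headline unemployment rate ≈ 3.50%.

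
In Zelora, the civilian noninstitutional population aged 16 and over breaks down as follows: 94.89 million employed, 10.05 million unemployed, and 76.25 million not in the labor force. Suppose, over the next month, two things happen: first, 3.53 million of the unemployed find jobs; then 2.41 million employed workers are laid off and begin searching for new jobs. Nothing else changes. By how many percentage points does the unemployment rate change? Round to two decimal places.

The unemployment rate changes by −1.07 percentage points.

Initially, labor force = 94.89 + 10.05 = 104.94 million, so u = 10.05/104.94 = 9.58%.
After the first change, unemployed falls and employed rises by 3.53; labor force unchanged → E = 98.42, U = 6.52, labor force = 104.94 million.
After the second change, employed falls and unemployed rises by 2.41; labor force unchanged → E = 96.01, U = 8.93, labor force = 104.94 million.
New unemployment rate = 8.93 / 104.94 = 8.51%.
Change = 8.51% − 9.58% = −1.07 percentage points.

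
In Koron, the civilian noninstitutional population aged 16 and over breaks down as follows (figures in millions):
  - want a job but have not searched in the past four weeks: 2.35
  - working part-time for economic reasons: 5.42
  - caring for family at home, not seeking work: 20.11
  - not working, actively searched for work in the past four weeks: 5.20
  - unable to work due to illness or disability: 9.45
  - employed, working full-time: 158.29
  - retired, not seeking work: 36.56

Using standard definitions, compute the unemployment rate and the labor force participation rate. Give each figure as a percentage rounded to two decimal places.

Unemployment rate ≈ 3.08%; labor force participation rate ≈ 71.16%.

Employed = 5.42 + 158.29 = 163.71 million (anyone who worked, including part-time for economic reasons, counts as employed).
Unemployed = 5.20 million.
Labor force = 163.71 + 5.20 = 168.91 million.
Not in labor force = 2.35 + 20.11 + 9.45 + 36.56 = 68.47 million (those not working and not actively searching are outside the labor force — including those who want a job but have given up searching).
Civilian working-age population = 168.91 + 68.47 = 237.38 million.
Unemployment rate = 5.20 / 168.91 = 3.08%.
Labor force participation rate = 168.91 / 237.38 = 71.16%.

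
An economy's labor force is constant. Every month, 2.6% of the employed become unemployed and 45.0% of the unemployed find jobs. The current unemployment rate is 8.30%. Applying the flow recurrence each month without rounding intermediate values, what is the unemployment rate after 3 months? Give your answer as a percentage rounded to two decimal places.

Unemployment rate after three months ≈ 5.87%.

With a fixed labor force, u_{t+1} = u_t + s·(1−u_t) − f·u_t = u_t·(1−s−f) + s.
Here 1−s−f = 0.524 and s = 0.026.
u_1 = 0.083000 × 0.524 + 0.026 = 0.069492.
u_2 = 0.069492 × 0.524 + 0.026 = 0.062414.
u_3 = 0.062414 × 0.524 + 0.026 = 0.058705.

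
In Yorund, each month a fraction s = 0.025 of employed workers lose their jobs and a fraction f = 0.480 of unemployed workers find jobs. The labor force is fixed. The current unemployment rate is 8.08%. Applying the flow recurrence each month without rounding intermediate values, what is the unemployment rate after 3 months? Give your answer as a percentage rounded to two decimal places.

Unemployment rate after three months ≈ 5.33%.

With a fixed labor force, u_{t+1} = u_t + s·(1−u_t) − f·u_t = u_t·(1−s−f) + s.
Here 1−s−f = 0.495 and s = 0.025.
u_1 = 0.080800 × 0.495 + 0.025 = 0.064996.
u_2 = 0.064996 × 0.495 + 0.025 = 0.057173.
u_3 = 0.057173 × 0.495 + 0.025 = 0.053301.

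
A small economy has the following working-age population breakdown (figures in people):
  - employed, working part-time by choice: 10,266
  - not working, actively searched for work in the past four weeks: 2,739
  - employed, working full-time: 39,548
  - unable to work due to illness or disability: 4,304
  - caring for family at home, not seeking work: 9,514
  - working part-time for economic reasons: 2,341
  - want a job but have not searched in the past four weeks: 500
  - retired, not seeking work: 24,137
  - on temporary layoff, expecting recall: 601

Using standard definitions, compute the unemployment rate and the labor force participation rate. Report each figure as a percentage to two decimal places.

Employed = 10,266 + 39,548 + 2,341 = 52,155 (anyone who worked, including part-time for economic reasons, counts as employed).
Unemployed = 2,739 + 601 = 3,340 (jobless and actively searching, or on temporary layoff).
Labor force = 52,155 + 3,340 = 55,495.
Not in labor force = 4,304 + 9,514 + 500 + 24,137 = 38,455 (those not working and not actively searching are outside the labor force — including those who want a job but have given up searching).
Civilian working-age population = 55,495 + 38,455 = 93,950.
Unemployment rate = 3,340 / 55,495 = 6.02%.
Labor force participation rate = 55,495 / 93,950 = 59.07%.

Unemployment rate ≈ 6.02%; labor force participation rate ≈ 59.07%.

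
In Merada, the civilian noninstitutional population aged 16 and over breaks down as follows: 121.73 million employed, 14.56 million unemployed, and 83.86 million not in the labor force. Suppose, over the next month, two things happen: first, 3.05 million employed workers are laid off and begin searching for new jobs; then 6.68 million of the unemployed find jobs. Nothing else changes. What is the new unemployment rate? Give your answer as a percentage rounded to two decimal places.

New unemployment rate ≈ 8.02%.

Initially, labor force = 121.73 + 14.56 = 136.29 million, so u = 14.56/136.29 = 10.68%.
After the first change, employed falls and unemployed rises by 3.05; labor force unchanged → E = 118.68, U = 17.61, labor force = 136.29 million.
After the second change, unemployed falls and employed rises by 6.68; labor force unchanged → E = 125.36, U = 10.93, labor force = 136.29 million.
New unemployment rate = 10.93 / 136.29 = 8.02%.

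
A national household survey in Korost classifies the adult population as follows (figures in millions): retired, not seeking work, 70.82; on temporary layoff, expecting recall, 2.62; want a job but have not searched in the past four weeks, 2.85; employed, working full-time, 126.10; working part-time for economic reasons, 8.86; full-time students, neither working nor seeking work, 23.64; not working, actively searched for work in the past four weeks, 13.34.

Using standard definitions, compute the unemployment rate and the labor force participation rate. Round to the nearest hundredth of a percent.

Unemployment rate ≈ 10.58%; labor force participation rate ≈ 60.80%.

Employed = 126.10 + 8.86 = 134.96 million (anyone who worked, including part-time for economic reasons, counts as employed).
Unemployed = 2.62 + 13.34 = 15.96 million (jobless and actively searching, or on temporary layoff).
Labor force = 134.96 + 15.96 = 150.92 million.
Not in labor force = 70.82 + 2.85 + 23.64 = 97.31 million (those not working and not actively searching are outside the labor force — including those who want a job but have given up searching).
Civilian working-age population = 150.92 + 97.31 = 248.23 million.
Unemployment rate = 15.96 / 150.92 = 10.58%.
Labor force participation rate = 150.92 / 248.23 = 60.80%.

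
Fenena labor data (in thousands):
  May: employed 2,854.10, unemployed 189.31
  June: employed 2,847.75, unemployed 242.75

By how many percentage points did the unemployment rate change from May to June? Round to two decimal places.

The unemployment rate changed by +1.63 percentage points.

May: labor force = 2,854.10 + 189.31 = 3,043.41; u = 189.31/3,043.41 = 6.22%.
June: labor force = 2,847.75 + 242.75 = 3,090.50; u = 242.75/3,090.50 = 7.85%.
Change = 7.85% − 6.22% = +1.63 pp.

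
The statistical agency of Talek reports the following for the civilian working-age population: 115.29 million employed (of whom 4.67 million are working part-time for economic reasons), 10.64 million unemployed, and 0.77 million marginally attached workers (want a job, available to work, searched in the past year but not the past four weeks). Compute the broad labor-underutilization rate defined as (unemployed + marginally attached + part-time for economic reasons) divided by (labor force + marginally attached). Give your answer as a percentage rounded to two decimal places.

Broad underutilization rate ≈ 12.69%.

Labor force = 115.29 + 10.64 = 125.93 million.
Numerator = 10.64 + 0.77 + 4.67 = 16.08 million.
Denominator = 125.93 + 0.77 = 126.70 million.
Broad rate = 16.08 / 126.70 = 12.69%.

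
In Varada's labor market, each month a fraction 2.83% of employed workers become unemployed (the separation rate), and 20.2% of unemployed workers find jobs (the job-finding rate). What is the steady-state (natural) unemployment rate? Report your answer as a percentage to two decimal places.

Steady-state unemployment rate ≈ 12.29%.

At steady state the flows balance: s·E = f·U, so U/(E+U) = s/(s+f).
u* = 2.83 / (2.83 + 20.2) = 2.83 / 23.03 = 12.29%.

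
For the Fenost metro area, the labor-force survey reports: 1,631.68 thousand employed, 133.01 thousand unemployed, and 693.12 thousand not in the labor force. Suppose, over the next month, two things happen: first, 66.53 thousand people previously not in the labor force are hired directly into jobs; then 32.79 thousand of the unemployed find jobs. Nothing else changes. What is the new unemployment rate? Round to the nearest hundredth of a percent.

Initially, labor force = 1,631.68 + 133.01 = 1,764.69 thousand, so u = 133.01/1,764.69 = 7.54%.
After the first change, employed and labor force both rise by 66.53; unemployed unchanged → E = 1,698.21, U = 133.01, labor force = 1,831.22 thousand.
After the second change, unemployed falls and employed rises by 32.79; labor force unchanged → E = 1,731.00, U = 100.22, labor force = 1,831.22 thousand.
New unemployment rate = 100.22 / 1,831.22 = 5.47%.

New unemployment rate ≈ 5.47%.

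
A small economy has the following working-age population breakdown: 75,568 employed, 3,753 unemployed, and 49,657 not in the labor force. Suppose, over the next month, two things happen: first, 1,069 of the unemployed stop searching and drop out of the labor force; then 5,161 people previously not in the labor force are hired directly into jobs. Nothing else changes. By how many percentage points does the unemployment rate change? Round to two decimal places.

Initially, labor force = 75,568 + 3,753 = 79,321, so u = 3,753/79,321 = 4.73%.
After the first change, unemployed and labor force both fall by 1,069 → E = 75,568, U = 2,684, labor force = 78,252.
After the second change, employed and labor force both rise by 5,161; unemployed unchanged → E = 80,729, U = 2,684, labor force = 83,413.
New unemployment rate = 2,684 / 83,413 = 3.22%.
Change = 3.22% − 4.73% = −1.51 percentage points.

The unemployment rate changes by −1.51 percentage points.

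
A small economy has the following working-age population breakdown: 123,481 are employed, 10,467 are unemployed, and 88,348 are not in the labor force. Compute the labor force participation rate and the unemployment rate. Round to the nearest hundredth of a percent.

Labor force participation rate ≈ 60.26%; unemployment rate ≈ 7.81%.

Labor force = employed + unemployed = 123,481 + 10,467 = 133,948.
Working-age population = 133,948 + 88,348 = 222,296.
Unemployment rate = 10,467 / 133,948 = 7.81%.
Labor force participation rate = 133,948 / 222,296 = 60.26%.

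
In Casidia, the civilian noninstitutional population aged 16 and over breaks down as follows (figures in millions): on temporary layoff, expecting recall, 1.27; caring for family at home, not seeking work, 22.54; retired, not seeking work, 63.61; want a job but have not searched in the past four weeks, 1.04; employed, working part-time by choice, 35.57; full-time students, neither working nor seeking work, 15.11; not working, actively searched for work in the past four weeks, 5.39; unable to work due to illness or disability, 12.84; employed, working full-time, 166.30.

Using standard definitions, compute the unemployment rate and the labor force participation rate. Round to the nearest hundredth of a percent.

Employed = 35.57 + 166.30 = 201.87 million.
Unemployed = 1.27 + 5.39 = 6.66 million (jobless and actively searching, or on temporary layoff).
Labor force = 201.87 + 6.66 = 208.53 million.
Not in labor force = 22.54 + 63.61 + 1.04 + 15.11 + 12.84 = 115.14 million (those not working and not actively searching are outside the labor force — including those who want a job but have given up searching).
Civilian working-age population = 208.53 + 115.14 = 323.67 million.
Unemployment rate = 6.66 / 208.53 = 3.19%.
Labor force participation rate = 208.53 / 323.67 = 64.43%.

Unemployment rate ≈ 3.19%; labor force participation rate ≈ 64.43%.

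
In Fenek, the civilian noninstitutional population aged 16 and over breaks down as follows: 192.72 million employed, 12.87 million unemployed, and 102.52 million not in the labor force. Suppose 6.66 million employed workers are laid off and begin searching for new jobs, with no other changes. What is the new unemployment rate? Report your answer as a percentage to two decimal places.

Initially, labor force = 192.72 + 12.87 = 205.59 million, so u = 12.87/205.59 = 6.26%.
After the change, employed falls and unemployed rises by 6.66; labor force unchanged → E = 186.06, U = 19.53, labor force = 205.59 million.
New unemployment rate = 19.53 / 205.59 = 9.50%.

New unemployment rate ≈ 9.50%.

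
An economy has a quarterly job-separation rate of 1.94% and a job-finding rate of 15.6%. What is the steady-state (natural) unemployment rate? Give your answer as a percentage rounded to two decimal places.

At steady state the flows balance: s·E = f·U, so U/(E+U) = s/(s+f).
u* = 1.94 / (1.94 + 15.6) = 1.94 / 17.54 = 11.06%.

Steady-state unemployment rate ≈ 11.06%.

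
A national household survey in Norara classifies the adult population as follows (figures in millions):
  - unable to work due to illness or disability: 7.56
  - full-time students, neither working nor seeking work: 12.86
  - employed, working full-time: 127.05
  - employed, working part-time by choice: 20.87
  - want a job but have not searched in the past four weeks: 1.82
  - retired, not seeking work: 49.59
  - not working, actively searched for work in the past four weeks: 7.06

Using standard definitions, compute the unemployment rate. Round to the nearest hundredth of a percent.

Unemployment rate ≈ 4.56%.

Employed = 127.05 + 20.87 = 147.92 million.
Unemployed = 7.06 million.
Labor force = 147.92 + 7.06 = 154.98 million.
Unemployment rate = 7.06 / 154.98 = 4.56%.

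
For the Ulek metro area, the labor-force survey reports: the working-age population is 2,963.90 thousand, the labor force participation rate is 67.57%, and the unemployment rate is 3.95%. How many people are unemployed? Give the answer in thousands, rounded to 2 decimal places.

Labor force = 0.6757 × 2,963.90 = 2,002.71 thousand.
Unemployed = 0.0395 × 2,002.71 ≈ 79.11 thousand.

About 79.11 thousand are unemployed.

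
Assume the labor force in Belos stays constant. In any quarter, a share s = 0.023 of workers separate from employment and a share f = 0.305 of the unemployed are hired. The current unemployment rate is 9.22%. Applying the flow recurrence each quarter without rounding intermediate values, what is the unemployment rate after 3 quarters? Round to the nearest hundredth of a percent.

With a fixed labor force, u_{t+1} = u_t + s·(1−u_t) − f·u_t = u_t·(1−s−f) + s.
Here 1−s−f = 0.672 and s = 0.023.
u_1 = 0.092200 × 0.672 + 0.023 = 0.084958.
u_2 = 0.084958 × 0.672 + 0.023 = 0.080092.
u_3 = 0.080092 × 0.672 + 0.023 = 0.076822.

Unemployment rate after three quarters ≈ 7.68%.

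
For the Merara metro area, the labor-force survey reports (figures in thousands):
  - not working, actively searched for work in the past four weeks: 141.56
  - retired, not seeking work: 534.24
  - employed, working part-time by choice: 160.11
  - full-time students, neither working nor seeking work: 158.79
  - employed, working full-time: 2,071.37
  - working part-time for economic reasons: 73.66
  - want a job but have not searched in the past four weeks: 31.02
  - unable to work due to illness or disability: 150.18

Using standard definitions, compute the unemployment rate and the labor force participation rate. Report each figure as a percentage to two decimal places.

Employed = 160.11 + 2,071.37 + 73.66 = 2,305.14 thousand (anyone who worked, including part-time for economic reasons, counts as employed).
Unemployed = 141.56 thousand.
Labor force = 2,305.14 + 141.56 = 2,446.70 thousand.
Not in labor force = 534.24 + 158.79 + 31.02 + 150.18 = 874.23 thousand (those not working and not actively searching are outside the labor force — including those who want a job but have given up searching).
Civilian working-age population = 2,446.70 + 874.23 = 3,320.93 thousand.
Unemployment rate = 141.56 / 2,446.70 = 5.79%.
Labor force participation rate = 2,446.70 / 3,320.93 = 73.68%.

Unemployment rate ≈ 5.79%; labor force participation rate ≈ 73.68%.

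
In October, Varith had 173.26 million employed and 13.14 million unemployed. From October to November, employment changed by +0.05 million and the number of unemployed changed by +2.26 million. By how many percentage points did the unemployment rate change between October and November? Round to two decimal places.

October: labor force = 173.26 + 13.14 = 186.40; u = 13.14/186.40 = 7.05%.
November: labor force = 173.31 + 15.40 = 188.71; u = 15.40/188.71 = 8.16%.
Change = 8.16% − 7.05% = +1.11 pp.

The unemployment rate changed by +1.11 percentage points.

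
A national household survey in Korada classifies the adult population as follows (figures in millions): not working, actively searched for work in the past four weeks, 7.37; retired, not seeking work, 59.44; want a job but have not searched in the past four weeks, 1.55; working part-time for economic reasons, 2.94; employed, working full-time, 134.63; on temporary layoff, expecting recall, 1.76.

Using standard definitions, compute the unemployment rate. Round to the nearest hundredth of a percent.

Unemployment rate ≈ 6.22%.

Employed = 2.94 + 134.63 = 137.57 million (anyone who worked, including part-time for economic reasons, counts as employed).
Unemployed = 7.37 + 1.76 = 9.13 million (jobless and actively searching, or on temporary layoff).
Labor force = 137.57 + 9.13 = 146.70 million.
Unemployment rate = 9.13 / 146.70 = 6.22%.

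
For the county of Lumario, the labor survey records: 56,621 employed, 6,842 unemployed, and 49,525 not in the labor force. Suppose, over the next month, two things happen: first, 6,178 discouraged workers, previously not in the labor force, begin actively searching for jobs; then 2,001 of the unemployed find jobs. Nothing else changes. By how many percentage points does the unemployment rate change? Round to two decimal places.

Initially, labor force = 56,621 + 6,842 = 63,463, so u = 6,842/63,463 = 10.78%.
After the first change, unemployed and labor force both rise by 6,178 → E = 56,621, U = 13,020, labor force = 69,641.
After the second change, unemployed falls and employed rises by 2,001; labor force unchanged → E = 58,622, U = 11,019, labor force = 69,641.
New unemployment rate = 11,019 / 69,641 = 15.82%.
Change = 15.82% − 10.78% = +5.04 percentage points.

The unemployment rate changes by +5.04 percentage points.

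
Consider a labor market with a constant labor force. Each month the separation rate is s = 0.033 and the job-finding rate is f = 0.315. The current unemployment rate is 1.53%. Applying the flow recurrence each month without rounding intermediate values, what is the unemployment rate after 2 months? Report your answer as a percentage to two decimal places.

Unemployment rate after two months ≈ 6.10%.

With a fixed labor force, u_{t+1} = u_t + s·(1−u_t) − f·u_t = u_t·(1−s−f) + s.
Here 1−s−f = 0.652 and s = 0.033.
u_1 = 0.015300 × 0.652 + 0.033 = 0.042976.
u_2 = 0.042976 × 0.652 + 0.033 = 0.061020.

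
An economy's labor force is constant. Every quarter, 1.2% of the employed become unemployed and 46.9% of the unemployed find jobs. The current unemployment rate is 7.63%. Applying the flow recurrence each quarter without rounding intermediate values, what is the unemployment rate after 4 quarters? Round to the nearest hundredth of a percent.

Unemployment rate after four quarters ≈ 2.87%.

With a fixed labor force, u_{t+1} = u_t + s·(1−u_t) − f·u_t = u_t·(1−s−f) + s.
Here 1−s−f = 0.519 and s = 0.012.
u_1 = 0.076300 × 0.519 + 0.012 = 0.051600.
u_2 = 0.051600 × 0.519 + 0.012 = 0.038780.
u_3 = 0.038780 × 0.519 + 0.012 = 0.032127.
u_4 = 0.032127 × 0.519 + 0.012 = 0.028674.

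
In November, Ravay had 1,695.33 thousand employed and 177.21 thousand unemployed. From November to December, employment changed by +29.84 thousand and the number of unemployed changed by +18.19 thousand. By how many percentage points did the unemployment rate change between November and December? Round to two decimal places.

November: labor force = 1,695.33 + 177.21 = 1,872.54; u = 177.21/1,872.54 = 9.46%.
December: labor force = 1,725.17 + 195.40 = 1,920.57; u = 195.40/1,920.57 = 10.17%.
Change = 10.17% − 9.46% = +0.71 pp.

The unemployment rate changed by +0.71 percentage points.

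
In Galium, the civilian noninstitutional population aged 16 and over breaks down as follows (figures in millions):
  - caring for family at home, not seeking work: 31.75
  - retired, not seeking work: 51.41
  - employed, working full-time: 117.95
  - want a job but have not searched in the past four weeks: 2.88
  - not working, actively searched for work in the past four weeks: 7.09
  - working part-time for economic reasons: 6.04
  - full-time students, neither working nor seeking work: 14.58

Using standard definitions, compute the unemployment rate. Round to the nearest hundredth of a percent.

Employed = 117.95 + 6.04 = 123.99 million (anyone who worked, including part-time for economic reasons, counts as employed).
Unemployed = 7.09 million.
Labor force = 123.99 + 7.09 = 131.08 million.
Unemployment rate = 7.09 / 131.08 = 5.41%.

Unemployment rate ≈ 5.41%.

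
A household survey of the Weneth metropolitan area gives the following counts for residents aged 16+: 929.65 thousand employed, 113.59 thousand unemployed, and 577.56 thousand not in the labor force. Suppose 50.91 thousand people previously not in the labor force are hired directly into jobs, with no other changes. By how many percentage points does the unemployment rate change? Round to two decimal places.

The unemployment rate changes by −0.51 percentage points.

Initially, labor force = 929.65 + 113.59 = 1,043.24 thousand, so u = 113.59/1,043.24 = 10.89%.
After the change, employed and labor force both rise by 50.91; unemployed unchanged → E = 980.56, U = 113.59, labor force = 1,094.15 thousand.
New unemployment rate = 113.59 / 1,094.15 = 10.38%.
Change = 10.38% − 10.89% = −0.51 percentage points.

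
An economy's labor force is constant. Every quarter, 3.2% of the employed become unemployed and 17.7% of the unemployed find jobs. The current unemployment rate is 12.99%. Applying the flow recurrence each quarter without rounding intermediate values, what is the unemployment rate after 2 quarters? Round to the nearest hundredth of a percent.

With a fixed labor force, u_{t+1} = u_t + s·(1−u_t) − f·u_t = u_t·(1−s−f) + s.
Here 1−s−f = 0.791 and s = 0.032.
u_1 = 0.129900 × 0.791 + 0.032 = 0.134751.
u_2 = 0.134751 × 0.791 + 0.032 = 0.138588.

Unemployment rate after two quarters ≈ 13.86%.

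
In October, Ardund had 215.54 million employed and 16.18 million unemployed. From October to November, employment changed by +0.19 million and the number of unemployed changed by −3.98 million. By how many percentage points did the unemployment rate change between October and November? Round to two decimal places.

October: labor force = 215.54 + 16.18 = 231.72; u = 16.18/231.72 = 6.98%.
November: labor force = 215.73 + 12.20 = 227.93; u = 12.20/227.93 = 5.35%.
Change = 5.35% − 6.98% = −1.63 pp.

The unemployment rate changed by −1.63 percentage points.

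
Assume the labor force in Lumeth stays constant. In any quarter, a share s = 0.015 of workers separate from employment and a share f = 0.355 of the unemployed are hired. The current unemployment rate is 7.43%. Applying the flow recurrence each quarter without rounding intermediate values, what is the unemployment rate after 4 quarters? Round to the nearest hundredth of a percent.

With a fixed labor force, u_{t+1} = u_t + s·(1−u_t) − f·u_t = u_t·(1−s−f) + s.
Here 1−s−f = 0.630 and s = 0.015.
u_1 = 0.074300 × 0.630 + 0.015 = 0.061809.
u_2 = 0.061809 × 0.630 + 0.015 = 0.053940.
u_3 = 0.053940 × 0.630 + 0.015 = 0.048982.
u_4 = 0.048982 × 0.630 + 0.015 = 0.045859.

Unemployment rate after four quarters ≈ 4.59%.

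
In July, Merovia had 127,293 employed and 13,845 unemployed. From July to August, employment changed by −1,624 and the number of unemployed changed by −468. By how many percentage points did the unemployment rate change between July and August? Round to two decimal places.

July: labor force = 127,293 + 13,845 = 141,138; u = 13,845/141,138 = 9.81%.
August: labor force = 125,669 + 13,377 = 139,046; u = 13,377/139,046 = 9.62%.
Change = 9.62% − 9.81% = −0.19 pp.

The unemployment rate changed by −0.19 percentage points.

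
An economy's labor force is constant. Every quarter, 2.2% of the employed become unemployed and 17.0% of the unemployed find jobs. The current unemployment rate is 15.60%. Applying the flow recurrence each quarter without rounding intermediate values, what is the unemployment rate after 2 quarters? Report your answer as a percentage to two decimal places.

With a fixed labor force, u_{t+1} = u_t + s·(1−u_t) − f·u_t = u_t·(1−s−f) + s.
Here 1−s−f = 0.808 and s = 0.022.
u_1 = 0.156000 × 0.808 + 0.022 = 0.148048.
u_2 = 0.148048 × 0.808 + 0.022 = 0.141623.

Unemployment rate after two quarters ≈ 14.16%.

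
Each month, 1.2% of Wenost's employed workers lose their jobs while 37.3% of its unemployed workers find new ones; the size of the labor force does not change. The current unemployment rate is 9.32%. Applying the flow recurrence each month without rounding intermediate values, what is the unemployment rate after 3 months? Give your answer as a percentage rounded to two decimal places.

Unemployment rate after three months ≈ 4.56%.

With a fixed labor force, u_{t+1} = u_t + s·(1−u_t) − f·u_t = u_t·(1−s−f) + s.
Here 1−s−f = 0.615 and s = 0.012.
u_1 = 0.093200 × 0.615 + 0.012 = 0.069318.
u_2 = 0.069318 × 0.615 + 0.012 = 0.054631.
u_3 = 0.054631 × 0.615 + 0.012 = 0.045598.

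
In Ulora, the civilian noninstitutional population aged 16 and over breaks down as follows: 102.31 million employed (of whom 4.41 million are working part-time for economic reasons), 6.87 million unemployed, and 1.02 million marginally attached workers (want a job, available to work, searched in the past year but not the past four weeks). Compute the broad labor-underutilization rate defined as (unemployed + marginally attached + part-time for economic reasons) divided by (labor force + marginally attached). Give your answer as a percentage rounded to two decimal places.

Labor force = 102.31 + 6.87 = 109.18 million.
Numerator = 6.87 + 1.02 + 4.41 = 12.30 million.
Denominator = 109.18 + 1.02 = 110.20 million.
Broad rate = 12.30 / 110.20 = 11.16%.

Broad underutilization rate ≈ 11.16%.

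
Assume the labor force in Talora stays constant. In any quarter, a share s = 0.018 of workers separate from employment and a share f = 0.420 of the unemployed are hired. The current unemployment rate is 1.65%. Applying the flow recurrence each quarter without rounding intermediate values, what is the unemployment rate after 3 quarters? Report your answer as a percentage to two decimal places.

With a fixed labor force, u_{t+1} = u_t + s·(1−u_t) − f·u_t = u_t·(1−s−f) + s.
Here 1−s−f = 0.562 and s = 0.018.
u_1 = 0.016500 × 0.562 + 0.018 = 0.027273.
u_2 = 0.027273 × 0.562 + 0.018 = 0.033327.
u_3 = 0.033327 × 0.562 + 0.018 = 0.036730.

Unemployment rate after three quarters ≈ 3.67%.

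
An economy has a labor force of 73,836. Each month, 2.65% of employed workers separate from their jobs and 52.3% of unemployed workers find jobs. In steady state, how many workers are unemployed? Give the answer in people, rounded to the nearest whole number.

Steady-state unemployment rate u* = s/(s+f) = 2.65/(2.65+52.3) = 0.048226.
Unemployed = u* × labor force = 0.048226 × 73,836 ≈ 3,561.

About 3,561 are unemployed in steady state.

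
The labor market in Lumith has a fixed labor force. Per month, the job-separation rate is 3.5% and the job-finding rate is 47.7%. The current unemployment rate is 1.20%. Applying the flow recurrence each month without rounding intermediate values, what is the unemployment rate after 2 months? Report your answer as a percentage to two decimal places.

Unemployment rate after two months ≈ 5.49%.

With a fixed labor force, u_{t+1} = u_t + s·(1−u_t) − f·u_t = u_t·(1−s−f) + s.
Here 1−s−f = 0.488 and s = 0.035.
u_1 = 0.012000 × 0.488 + 0.035 = 0.040856.
u_2 = 0.040856 × 0.488 + 0.035 = 0.054938.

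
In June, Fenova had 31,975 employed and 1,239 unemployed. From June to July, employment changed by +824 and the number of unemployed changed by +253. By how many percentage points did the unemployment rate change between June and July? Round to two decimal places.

The unemployment rate changed by +0.62 percentage points.

June: labor force = 31,975 + 1,239 = 33,214; u = 1,239/33,214 = 3.73%.
July: labor force = 32,799 + 1,492 = 34,291; u = 1,492/34,291 = 4.35%.
Change = 4.35% − 3.73% = +0.62 pp.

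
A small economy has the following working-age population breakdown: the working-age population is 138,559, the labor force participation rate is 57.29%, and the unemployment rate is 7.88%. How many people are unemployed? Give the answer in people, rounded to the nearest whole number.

Labor force = 0.5729 × 138,559 = 79,380.
Unemployed = 0.0788 × 79,380 ≈ 6,255.

About 6,255 are unemployed.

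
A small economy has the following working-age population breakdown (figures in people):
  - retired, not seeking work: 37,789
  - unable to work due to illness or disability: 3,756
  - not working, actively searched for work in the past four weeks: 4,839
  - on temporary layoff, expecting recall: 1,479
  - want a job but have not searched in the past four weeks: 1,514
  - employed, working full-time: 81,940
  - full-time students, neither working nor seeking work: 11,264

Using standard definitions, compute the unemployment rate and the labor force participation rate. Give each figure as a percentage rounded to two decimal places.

Employed = 81,940.
Unemployed = 4,839 + 1,479 = 6,318 (jobless and actively searching, or on temporary layoff).
Labor force = 81,940 + 6,318 = 88,258.
Not in labor force = 37,789 + 3,756 + 1,514 + 11,264 = 54,323 (those not working and not actively searching are outside the labor force — including those who want a job but have given up searching).
Civilian working-age population = 88,258 + 54,323 = 142,581.
Unemployment rate = 6,318 / 88,258 = 7.16%.
Labor force participation rate = 88,258 / 142,581 = 61.90%.

Unemployment rate ≈ 7.16%; labor force participation rate ≈ 61.90%.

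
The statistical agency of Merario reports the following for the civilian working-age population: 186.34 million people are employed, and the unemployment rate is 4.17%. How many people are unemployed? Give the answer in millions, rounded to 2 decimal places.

About 8.11 million are unemployed.

Let U be the number unemployed. The labor force is E + U, and U/(E+U) = 0.0417.
So U = 0.0417 × 186.34 / (1 − 0.0417) = 7.7704 / 0.9583 ≈ 8.11 million.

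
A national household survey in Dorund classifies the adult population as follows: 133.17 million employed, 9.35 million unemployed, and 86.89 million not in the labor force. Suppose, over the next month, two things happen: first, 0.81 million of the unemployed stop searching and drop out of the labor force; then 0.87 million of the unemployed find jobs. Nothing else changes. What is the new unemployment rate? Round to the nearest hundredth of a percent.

Initially, labor force = 133.17 + 9.35 = 142.52 million, so u = 9.35/142.52 = 6.56%.
After the first change, unemployed and labor force both fall by 0.81 → E = 133.17, U = 8.54, labor force = 141.71 million.
After the second change, unemployed falls and employed rises by 0.87; labor force unchanged → E = 134.04, U = 7.67, labor force = 141.71 million.
New unemployment rate = 7.67 / 141.71 = 5.41%.

New unemployment rate ≈ 5.41%.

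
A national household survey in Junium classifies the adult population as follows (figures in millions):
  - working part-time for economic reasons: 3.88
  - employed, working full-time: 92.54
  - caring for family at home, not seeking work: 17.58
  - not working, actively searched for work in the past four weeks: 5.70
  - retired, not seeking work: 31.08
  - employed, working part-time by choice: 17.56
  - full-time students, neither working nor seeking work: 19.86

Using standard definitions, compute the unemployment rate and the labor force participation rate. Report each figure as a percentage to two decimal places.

Unemployment rate ≈ 4.76%; labor force participation rate ≈ 63.59%.

Employed = 3.88 + 92.54 + 17.56 = 113.98 million (anyone who worked, including part-time for economic reasons, counts as employed).
Unemployed = 5.70 million.
Labor force = 113.98 + 5.70 = 119.68 million.
Not in labor force = 17.58 + 31.08 + 19.86 = 68.52 million (those not working and not actively searching are outside the labor force).
Civilian working-age population = 119.68 + 68.52 = 188.20 million.
Unemployment rate = 5.70 / 119.68 = 4.76%.
Labor force participation rate = 119.68 / 188.20 = 63.59%.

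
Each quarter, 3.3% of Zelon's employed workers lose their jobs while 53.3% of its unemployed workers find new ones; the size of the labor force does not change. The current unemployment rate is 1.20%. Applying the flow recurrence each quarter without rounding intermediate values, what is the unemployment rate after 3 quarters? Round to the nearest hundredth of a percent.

Unemployment rate after three quarters ≈ 5.45%.

With a fixed labor force, u_{t+1} = u_t + s·(1−u_t) − f·u_t = u_t·(1−s−f) + s.
Here 1−s−f = 0.434 and s = 0.033.
u_1 = 0.012000 × 0.434 + 0.033 = 0.038208.
u_2 = 0.038208 × 0.434 + 0.033 = 0.049582.
u_3 = 0.049582 × 0.434 + 0.033 = 0.054519.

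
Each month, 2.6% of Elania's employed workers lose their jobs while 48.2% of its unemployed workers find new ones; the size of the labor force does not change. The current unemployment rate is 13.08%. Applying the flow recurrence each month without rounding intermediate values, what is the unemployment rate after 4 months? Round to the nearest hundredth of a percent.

Unemployment rate after four months ≈ 5.58%.

With a fixed labor force, u_{t+1} = u_t + s·(1−u_t) − f·u_t = u_t·(1−s−f) + s.
Here 1−s−f = 0.492 and s = 0.026.
u_1 = 0.130800 × 0.492 + 0.026 = 0.090354.
u_2 = 0.090354 × 0.492 + 0.026 = 0.070454.
u_3 = 0.070454 × 0.492 + 0.026 = 0.060663.
u_4 = 0.060663 × 0.492 + 0.026 = 0.055846.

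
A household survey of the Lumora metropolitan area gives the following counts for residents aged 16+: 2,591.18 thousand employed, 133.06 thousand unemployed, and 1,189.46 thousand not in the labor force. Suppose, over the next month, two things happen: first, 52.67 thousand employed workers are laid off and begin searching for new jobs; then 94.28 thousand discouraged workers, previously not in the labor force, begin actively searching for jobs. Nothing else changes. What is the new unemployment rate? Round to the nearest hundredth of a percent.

Initially, labor force = 2,591.18 + 133.06 = 2,724.24 thousand, so u = 133.06/2,724.24 = 4.88%.
After the first change, employed falls and unemployed rises by 52.67; labor force unchanged → E = 2,538.51, U = 185.73, labor force = 2,724.24 thousand.
After the second change, unemployed and labor force both rise by 94.28 → E = 2,538.51, U = 280.01, labor force = 2,818.52 thousand.
New unemployment rate = 280.01 / 2,818.52 = 9.93%.

New unemployment rate ≈ 9.93%.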